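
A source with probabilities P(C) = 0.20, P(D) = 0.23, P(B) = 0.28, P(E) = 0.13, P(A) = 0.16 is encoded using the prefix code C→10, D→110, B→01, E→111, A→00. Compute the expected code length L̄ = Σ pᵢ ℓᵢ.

L̄ = Σ pᵢ·ℓᵢ = 0.20·2 + 0.23·3 + 0.28·2 + 0.13·3 + 0.16·2 = 2.36 bits/symbol.

2.36 bits/symbol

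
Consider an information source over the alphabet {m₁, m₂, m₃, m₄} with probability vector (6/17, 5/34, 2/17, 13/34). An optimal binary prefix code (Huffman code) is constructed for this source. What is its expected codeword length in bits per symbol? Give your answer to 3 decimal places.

1.882 bits/symbol

Repeatedly combine the two least-probable nodes; the expected code length is the sum of the merged weights.
merge 2/17 + 5/34 → 9/34
merge 9/34 + 6/17 → 21/34
merge 13/34 + 21/34 → 1
L = 9/34 + 21/34 + 1 = 32/17 ≈ 1.882 bits/symbol.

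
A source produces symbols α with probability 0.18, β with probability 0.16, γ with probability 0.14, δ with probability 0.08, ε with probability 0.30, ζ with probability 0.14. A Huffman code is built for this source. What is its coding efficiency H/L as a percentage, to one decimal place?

98.2%

Entropy H = −Σ p log₂ p ≈ 2.4751 bits.
Huffman merges: 2/25+7/50→11/50; 7/50+4/25→3/10; 9/50+11/50→2/5; 3/10+3/10→3/5; 2/5+3/5→1. L = 63/25 ≈ 2.5200.
Efficiency = H/L = 2.4751/2.5200 = 98.2%.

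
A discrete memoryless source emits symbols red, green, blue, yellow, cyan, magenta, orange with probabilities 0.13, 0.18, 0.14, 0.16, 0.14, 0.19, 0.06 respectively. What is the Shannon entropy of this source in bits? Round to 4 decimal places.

H = −Σ pᵢ log₂ pᵢ.
−0.13·log₂(0.13) = 0.3826
−0.18·log₂(0.18) = 0.4453
−0.14·log₂(0.14) = 0.3971
−0.16·log₂(0.16) = 0.4230
−0.14·log₂(0.14) = 0.3971
−0.19·log₂(0.19) = 0.4552
−0.06·log₂(0.06) = 0.2435
Sum ≈ 2.7439 → 2.7439 bits.

2.7439 bits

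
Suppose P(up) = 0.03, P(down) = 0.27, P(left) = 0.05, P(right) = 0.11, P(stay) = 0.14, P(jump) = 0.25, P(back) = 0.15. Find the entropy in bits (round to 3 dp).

H = −Σ pᵢ log₂ pᵢ.
−0.03·log₂(0.03) = 0.1518
−0.27·log₂(0.27) = 0.5100
−0.05·log₂(0.05) = 0.2161
−0.11·log₂(0.11) = 0.3503
−0.14·log₂(0.14) = 0.3971
−0.25·log₂(0.25) = 0.5000
−0.15·log₂(0.15) = 0.4105
Sum ≈ 2.5358 → 2.536 bits.

2.536 bits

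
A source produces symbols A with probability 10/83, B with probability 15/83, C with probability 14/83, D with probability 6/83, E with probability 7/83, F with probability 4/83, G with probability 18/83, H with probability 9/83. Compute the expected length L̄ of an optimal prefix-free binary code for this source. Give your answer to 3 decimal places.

2.904 bits/symbol

Repeatedly combine the two least-probable nodes; the expected code length is the sum of the merged weights.
merge 4/83 + 6/83 → 10/83
merge 7/83 + 9/83 → 16/83
merge 10/83 + 10/83 → 20/83
merge 14/83 + 15/83 → 29/83
merge 16/83 + 18/83 → 34/83
merge 20/83 + 29/83 → 49/83
merge 34/83 + 49/83 → 1
L = 10/83 + 16/83 + 20/83 + 29/83 + 34/83 + 49/83 + 1 = 241/83 ≈ 2.904 bits/symbol.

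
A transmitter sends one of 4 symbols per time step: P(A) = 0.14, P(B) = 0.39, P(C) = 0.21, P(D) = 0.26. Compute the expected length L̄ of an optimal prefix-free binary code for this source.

1.96 bits/symbol

Repeatedly combine the two least-probable nodes; the expected code length is the sum of the merged weights.
merge 7/50 + 21/100 → 7/20
merge 13/50 + 7/20 → 61/100
merge 39/100 + 61/100 → 1
L = 7/20 + 61/100 + 1 = 49/25 = 1.96 bits/symbol.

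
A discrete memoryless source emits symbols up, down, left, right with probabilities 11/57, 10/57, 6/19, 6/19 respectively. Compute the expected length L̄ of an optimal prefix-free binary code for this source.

Repeatedly combine the two least-probable nodes; the expected code length is the sum of the merged weights.
merge 10/57 + 11/57 → 7/19
merge 6/19 + 6/19 → 12/19
merge 7/19 + 12/19 → 1
L = 7/19 + 12/19 + 1 = 2 bits/symbol.

2 bits/symbol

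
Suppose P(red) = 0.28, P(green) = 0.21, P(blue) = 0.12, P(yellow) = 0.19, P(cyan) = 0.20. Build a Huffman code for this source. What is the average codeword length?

2.31 bits/symbol

Repeatedly combine the two least-probable nodes; the expected code length is the sum of the merged weights.
merge 3/25 + 19/100 → 31/100
merge 1/5 + 21/100 → 41/100
merge 7/25 + 31/100 → 59/100
merge 41/100 + 59/100 → 1
L = 31/100 + 41/100 + 59/100 + 1 = 231/100 = 2.31 bits/symbol.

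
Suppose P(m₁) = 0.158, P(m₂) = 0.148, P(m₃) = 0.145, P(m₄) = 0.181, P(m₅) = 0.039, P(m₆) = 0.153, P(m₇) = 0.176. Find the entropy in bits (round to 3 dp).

2.717 bits

H = −Σ pᵢ log₂ pᵢ.
−0.158·log₂(0.158) = 0.4206
−0.148·log₂(0.148) = 0.4079
−0.145·log₂(0.145) = 0.4040
−0.181·log₂(0.181) = 0.4463
−0.039·log₂(0.039) = 0.1825
−0.153·log₂(0.153) = 0.4144
−0.176·log₂(0.176) = 0.4411
Sum ≈ 2.7169 → 2.717 bits.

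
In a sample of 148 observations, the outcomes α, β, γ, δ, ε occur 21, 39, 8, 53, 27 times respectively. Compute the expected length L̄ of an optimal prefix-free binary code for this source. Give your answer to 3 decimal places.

2.196 bits/symbol

Probabilities are the counts divided by 148.
Repeatedly combine the two least-probable nodes; the expected code length is the sum of the merged weights.
merge 2/37 + 21/148 → 29/148
merge 27/148 + 29/148 → 14/37
merge 39/148 + 53/148 → 23/37
merge 14/37 + 23/37 → 1
L = 29/148 + 14/37 + 23/37 + 1 = 325/148 ≈ 2.196 bits/symbol.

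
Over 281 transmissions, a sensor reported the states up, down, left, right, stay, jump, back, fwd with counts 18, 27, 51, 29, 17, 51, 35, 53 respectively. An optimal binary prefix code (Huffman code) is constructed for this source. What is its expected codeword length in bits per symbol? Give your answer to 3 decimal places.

Probabilities are the counts divided by 281.
Repeatedly combine the two least-probable nodes; the expected code length is the sum of the merged weights.
merge 17/281 + 18/281 → 35/281
merge 27/281 + 29/281 → 56/281
merge 35/281 + 35/281 → 70/281
merge 51/281 + 51/281 → 102/281
merge 53/281 + 56/281 → 109/281
merge 70/281 + 102/281 → 172/281
merge 109/281 + 172/281 → 1
L = 35/281 + 56/281 + 70/281 + 102/281 + 109/281 + 172/281 + 1 = 825/281 ≈ 2.936 bits/symbol.

2.936 bits/symbol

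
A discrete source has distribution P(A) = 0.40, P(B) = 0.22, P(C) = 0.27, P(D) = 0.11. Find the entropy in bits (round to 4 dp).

H = −Σ pᵢ log₂ pᵢ.
−0.40·log₂(0.40) = 0.5288
−0.22·log₂(0.22) = 0.4806
−0.27·log₂(0.27) = 0.5100
−0.11·log₂(0.11) = 0.3503
Sum ≈ 1.8697 → 1.8697 bits.

1.8697 bits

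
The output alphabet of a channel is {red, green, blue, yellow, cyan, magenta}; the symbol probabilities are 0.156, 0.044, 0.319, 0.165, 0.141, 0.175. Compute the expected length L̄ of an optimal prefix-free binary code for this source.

2.506 bits/symbol

Repeatedly combine the two least-probable nodes; the expected code length is the sum of the merged weights.
merge 11/250 + 141/1000 → 37/200
merge 39/250 + 33/200 → 321/1000
merge 7/40 + 37/200 → 9/25
merge 319/1000 + 321/1000 → 16/25
merge 9/25 + 16/25 → 1
L = 37/200 + 321/1000 + 9/25 + 16/25 + 1 = 1253/500 = 2.506 bits/symbol.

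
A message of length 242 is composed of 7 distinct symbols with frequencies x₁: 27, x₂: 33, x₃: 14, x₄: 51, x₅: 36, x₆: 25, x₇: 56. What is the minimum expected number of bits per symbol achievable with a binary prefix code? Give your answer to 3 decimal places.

2.719 bits/symbol

Probabilities are the counts divided by 242.
Repeatedly combine the two least-probable nodes; the expected code length is the sum of the merged weights.
merge 7/121 + 25/242 → 39/242
merge 27/242 + 3/22 → 30/121
merge 18/121 + 39/242 → 75/242
merge 51/242 + 28/121 → 107/242
merge 30/121 + 75/242 → 135/242
merge 107/242 + 135/242 → 1
L = 39/242 + 30/121 + 75/242 + 107/242 + 135/242 + 1 = 329/121 ≈ 2.719 bits/symbol.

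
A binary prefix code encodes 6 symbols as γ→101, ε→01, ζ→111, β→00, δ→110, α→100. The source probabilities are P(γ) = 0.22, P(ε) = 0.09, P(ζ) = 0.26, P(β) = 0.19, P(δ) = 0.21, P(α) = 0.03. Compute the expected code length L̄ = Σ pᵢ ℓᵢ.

2.72 bits/symbol

L̄ = Σ pᵢ·ℓᵢ = 0.22·3 + 0.09·2 + 0.26·3 + 0.19·2 + 0.21·3 + 0.03·3 = 2.72 bits/symbol.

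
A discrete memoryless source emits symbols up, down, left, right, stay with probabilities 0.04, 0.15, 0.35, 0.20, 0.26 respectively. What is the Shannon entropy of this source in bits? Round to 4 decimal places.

2.0961 bits

H = −Σ pᵢ log₂ pᵢ.
−0.04·log₂(0.04) = 0.1858
−0.15·log₂(0.15) = 0.4105
−0.35·log₂(0.35) = 0.5301
−0.20·log₂(0.20) = 0.4644
−0.26·log₂(0.26) = 0.5053
Sum ≈ 2.0961 → 2.0961 bits.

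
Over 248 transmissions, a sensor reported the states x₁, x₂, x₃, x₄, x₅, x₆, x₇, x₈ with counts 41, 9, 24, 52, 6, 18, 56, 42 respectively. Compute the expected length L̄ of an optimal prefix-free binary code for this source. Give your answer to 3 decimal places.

Probabilities are the counts divided by 248.
Repeatedly combine the two least-probable nodes; the expected code length is the sum of the merged weights.
merge 3/124 + 9/248 → 15/248
merge 15/248 + 9/124 → 33/248
merge 3/31 + 33/248 → 57/248
merge 41/248 + 21/124 → 83/248
merge 13/62 + 7/31 → 27/62
merge 57/248 + 83/248 → 35/62
merge 27/62 + 35/62 → 1
L = 15/248 + 33/248 + 57/248 + 83/248 + 27/62 + 35/62 + 1 = 171/62 ≈ 2.758 bits/symbol.

2.758 bits/symbol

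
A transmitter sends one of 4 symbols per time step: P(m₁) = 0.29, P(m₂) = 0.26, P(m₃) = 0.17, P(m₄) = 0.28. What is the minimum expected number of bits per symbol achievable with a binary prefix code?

2 bits/symbol

Repeatedly combine the two least-probable nodes; the expected code length is the sum of the merged weights.
merge 17/100 + 13/50 → 43/100
merge 7/25 + 29/100 → 57/100
merge 43/100 + 57/100 → 1
L = 43/100 + 57/100 + 1 = 2 bits/symbol.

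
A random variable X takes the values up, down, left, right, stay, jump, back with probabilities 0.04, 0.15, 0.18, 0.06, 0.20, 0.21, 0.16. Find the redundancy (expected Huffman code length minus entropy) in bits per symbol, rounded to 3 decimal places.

Entropy H = −Σ p log₂ p ≈ 2.6454 bits.
Huffman merges: 1/25+3/50→1/10; 1/10+3/20→1/4; 4/25+9/50→17/50; 1/5+21/100→41/100; 1/4+17/50→59/100; 41/100+59/100→1. L = 269/100 ≈ 2.6900.
L − H = 2.6900 − 2.6454 = 0.045 bits.

0.045 bits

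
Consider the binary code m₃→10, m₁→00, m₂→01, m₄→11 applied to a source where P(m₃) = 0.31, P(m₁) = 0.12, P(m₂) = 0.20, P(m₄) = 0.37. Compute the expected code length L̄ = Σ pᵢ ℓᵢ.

2 bits/symbol

L̄ = Σ pᵢ·ℓᵢ = 0.31·2 + 0.12·2 + 0.20·2 + 0.37·2 = 2 bits/symbol.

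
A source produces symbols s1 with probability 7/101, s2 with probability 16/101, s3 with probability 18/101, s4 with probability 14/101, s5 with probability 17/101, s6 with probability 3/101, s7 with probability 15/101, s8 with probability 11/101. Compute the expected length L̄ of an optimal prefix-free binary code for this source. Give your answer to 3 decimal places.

2.921 bits/symbol

Repeatedly combine the two least-probable nodes; the expected code length is the sum of the merged weights.
merge 3/101 + 7/101 → 10/101
merge 10/101 + 11/101 → 21/101
merge 14/101 + 15/101 → 29/101
merge 16/101 + 17/101 → 33/101
merge 18/101 + 21/101 → 39/101
merge 29/101 + 33/101 → 62/101
merge 39/101 + 62/101 → 1
L = 10/101 + 21/101 + 29/101 + 33/101 + 39/101 + 62/101 + 1 = 295/101 ≈ 2.921 bits/symbol.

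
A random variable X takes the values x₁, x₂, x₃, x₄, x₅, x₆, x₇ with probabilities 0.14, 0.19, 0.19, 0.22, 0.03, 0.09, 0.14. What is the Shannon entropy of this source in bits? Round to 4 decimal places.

2.6497 bits

H = −Σ pᵢ log₂ pᵢ.
−0.14·log₂(0.14) = 0.3971
−0.19·log₂(0.19) = 0.4552
−0.19·log₂(0.19) = 0.4552
−0.22·log₂(0.22) = 0.4806
−0.03·log₂(0.03) = 0.1518
−0.09·log₂(0.09) = 0.3127
−0.14·log₂(0.14) = 0.3971
Sum ≈ 2.6497 → 2.6497 bits.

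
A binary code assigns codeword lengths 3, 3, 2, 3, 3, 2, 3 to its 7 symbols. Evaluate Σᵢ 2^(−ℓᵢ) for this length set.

1.125

With common denominator 2^3 = 8: Σ 2^(−ℓᵢ) = 1/8 + 1/8 + 2/8 + 1/8 + 1/8 + 2/8 + 1/8 = 9/8 = 1.125.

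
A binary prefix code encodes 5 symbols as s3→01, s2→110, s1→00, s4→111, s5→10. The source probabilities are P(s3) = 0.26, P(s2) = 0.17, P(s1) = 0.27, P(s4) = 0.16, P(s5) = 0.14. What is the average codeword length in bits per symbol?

2.33 bits/symbol

L̄ = Σ pᵢ·ℓᵢ = 0.26·2 + 0.17·3 + 0.27·2 + 0.16·3 + 0.14·2 = 2.33 bits/symbol.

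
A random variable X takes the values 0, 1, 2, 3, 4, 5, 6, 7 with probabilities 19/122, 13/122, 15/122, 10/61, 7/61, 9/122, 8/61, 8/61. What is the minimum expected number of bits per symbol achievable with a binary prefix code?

Repeatedly combine the two least-probable nodes; the expected code length is the sum of the merged weights.
merge 9/122 + 13/122 → 11/61
merge 7/61 + 15/122 → 29/122
merge 8/61 + 8/61 → 16/61
merge 19/122 + 10/61 → 39/122
merge 11/61 + 29/122 → 51/122
merge 16/61 + 39/122 → 71/122
merge 51/122 + 71/122 → 1
L = 11/61 + 29/122 + 16/61 + 39/122 + 51/122 + 71/122 + 1 = 3 bits/symbol.

3 bits/symbol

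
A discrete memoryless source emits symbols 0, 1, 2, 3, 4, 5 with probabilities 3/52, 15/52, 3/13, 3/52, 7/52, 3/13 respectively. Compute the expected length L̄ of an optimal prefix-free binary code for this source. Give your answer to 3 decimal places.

2.365 bits/symbol

Repeatedly combine the two least-probable nodes; the expected code length is the sum of the merged weights.
merge 3/52 + 3/52 → 3/26
merge 3/26 + 7/52 → 1/4
merge 3/13 + 3/13 → 6/13
merge 1/4 + 15/52 → 7/13
merge 6/13 + 7/13 → 1
L = 3/26 + 1/4 + 6/13 + 7/13 + 1 = 123/52 ≈ 2.365 bits/symbol.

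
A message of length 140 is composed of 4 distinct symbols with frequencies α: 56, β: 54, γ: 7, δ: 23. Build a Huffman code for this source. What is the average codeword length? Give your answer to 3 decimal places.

1.814 bits/symbol

Probabilities are the counts divided by 140.
Repeatedly combine the two least-probable nodes; the expected code length is the sum of the merged weights.
merge 1/20 + 23/140 → 3/14
merge 3/14 + 27/70 → 3/5
merge 2/5 + 3/5 → 1
L = 3/14 + 3/5 + 1 = 127/70 ≈ 1.814 bits/symbol.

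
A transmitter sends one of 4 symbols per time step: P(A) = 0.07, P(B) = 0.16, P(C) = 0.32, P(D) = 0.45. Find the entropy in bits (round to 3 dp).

1.736 bits

H = −Σ pᵢ log₂ pᵢ.
−0.07·log₂(0.07) = 0.2686
−0.16·log₂(0.16) = 0.4230
−0.32·log₂(0.32) = 0.5260
−0.45·log₂(0.45) = 0.5184
Sum ≈ 1.7360 → 1.736 bits.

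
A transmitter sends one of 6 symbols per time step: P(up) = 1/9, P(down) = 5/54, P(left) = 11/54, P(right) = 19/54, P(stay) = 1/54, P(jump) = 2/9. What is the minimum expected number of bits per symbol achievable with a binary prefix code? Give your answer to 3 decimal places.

Repeatedly combine the two least-probable nodes; the expected code length is the sum of the merged weights.
merge 1/54 + 5/54 → 1/9
merge 1/9 + 1/9 → 2/9
merge 11/54 + 2/9 → 23/54
merge 2/9 + 19/54 → 31/54
merge 23/54 + 31/54 → 1
L = 1/9 + 2/9 + 23/54 + 31/54 + 1 = 7/3 ≈ 2.333 bits/symbol.

2.333 bits/symbol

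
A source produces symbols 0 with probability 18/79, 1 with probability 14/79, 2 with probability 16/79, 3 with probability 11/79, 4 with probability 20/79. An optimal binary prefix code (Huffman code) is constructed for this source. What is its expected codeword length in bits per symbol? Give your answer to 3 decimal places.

Repeatedly combine the two least-probable nodes; the expected code length is the sum of the merged weights.
merge 11/79 + 14/79 → 25/79
merge 16/79 + 18/79 → 34/79
merge 20/79 + 25/79 → 45/79
merge 34/79 + 45/79 → 1
L = 25/79 + 34/79 + 45/79 + 1 = 183/79 ≈ 2.316 bits/symbol.

2.316 bits/symbol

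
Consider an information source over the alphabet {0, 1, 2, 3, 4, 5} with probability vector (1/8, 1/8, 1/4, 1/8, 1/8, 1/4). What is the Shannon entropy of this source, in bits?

Each probability is a power of 1/2, so log₂(1/p) is an integer.
H = Σ p·log₂(1/p) = 1/8·3 + 1/8·3 + 1/4·2 + 1/8·3 + 1/8·3 + 1/4·2 = 2.5 bits.

2.5 bits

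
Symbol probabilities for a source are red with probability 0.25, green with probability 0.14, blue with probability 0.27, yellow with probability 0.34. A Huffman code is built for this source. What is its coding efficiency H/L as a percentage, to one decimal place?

96.8%

Entropy H = −Σ p log₂ p ≈ 1.9363 bits.
Huffman merges: 7/50+1/4→39/100; 27/100+17/50→61/100; 39/100+61/100→1. L = 2 ≈ 2.0000.
Efficiency = H/L = 1.9363/2.0000 = 96.8%.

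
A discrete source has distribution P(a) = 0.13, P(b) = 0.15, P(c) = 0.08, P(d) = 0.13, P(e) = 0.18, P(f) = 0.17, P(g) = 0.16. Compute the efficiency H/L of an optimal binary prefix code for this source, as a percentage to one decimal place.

98.2%

Entropy H = −Σ p log₂ p ≈ 2.7703 bits.
Huffman merges: 2/25+13/100→21/100; 13/100+3/20→7/25; 4/25+17/100→33/100; 9/50+21/100→39/100; 7/25+33/100→61/100; 39/100+61/100→1. L = 141/50 ≈ 2.8200.
Efficiency = H/L = 2.7703/2.8200 = 98.2%.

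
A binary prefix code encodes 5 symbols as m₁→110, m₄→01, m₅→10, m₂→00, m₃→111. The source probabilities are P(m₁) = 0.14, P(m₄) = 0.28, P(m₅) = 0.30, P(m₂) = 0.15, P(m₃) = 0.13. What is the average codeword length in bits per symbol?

2.27 bits/symbol

L̄ = Σ pᵢ·ℓᵢ = 0.14·3 + 0.28·2 + 0.30·2 + 0.15·2 + 0.13·3 = 2.27 bits/symbol.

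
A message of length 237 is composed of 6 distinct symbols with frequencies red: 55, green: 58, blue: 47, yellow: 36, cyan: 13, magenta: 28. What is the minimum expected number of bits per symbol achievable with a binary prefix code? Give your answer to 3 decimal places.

Probabilities are the counts divided by 237.
Repeatedly combine the two least-probable nodes; the expected code length is the sum of the merged weights.
merge 13/237 + 28/237 → 41/237
merge 12/79 + 41/237 → 77/237
merge 47/237 + 55/237 → 34/79
merge 58/237 + 77/237 → 45/79
merge 34/79 + 45/79 → 1
L = 41/237 + 77/237 + 34/79 + 45/79 + 1 = 592/237 ≈ 2.498 bits/symbol.

2.498 bits/symbol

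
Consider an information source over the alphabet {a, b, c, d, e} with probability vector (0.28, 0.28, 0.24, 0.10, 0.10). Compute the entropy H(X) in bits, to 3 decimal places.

H = −Σ pᵢ log₂ pᵢ.
−0.28·log₂(0.28) = 0.5142
−0.28·log₂(0.28) = 0.5142
−0.24·log₂(0.24) = 0.4941
−0.10·log₂(0.10) = 0.3322
−0.10·log₂(0.10) = 0.3322
Sum ≈ 2.1870 → 2.187 bits.

2.187 bits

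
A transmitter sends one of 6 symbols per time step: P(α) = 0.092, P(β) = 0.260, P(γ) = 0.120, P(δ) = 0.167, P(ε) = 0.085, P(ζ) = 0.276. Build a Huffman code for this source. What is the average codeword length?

2.464 bits/symbol

Repeatedly combine the two least-probable nodes; the expected code length is the sum of the merged weights.
merge 17/200 + 23/250 → 177/1000
merge 3/25 + 167/1000 → 287/1000
merge 177/1000 + 13/50 → 437/1000
merge 69/250 + 287/1000 → 563/1000
merge 437/1000 + 563/1000 → 1
L = 177/1000 + 287/1000 + 437/1000 + 563/1000 + 1 = 308/125 = 2.464 bits/symbol.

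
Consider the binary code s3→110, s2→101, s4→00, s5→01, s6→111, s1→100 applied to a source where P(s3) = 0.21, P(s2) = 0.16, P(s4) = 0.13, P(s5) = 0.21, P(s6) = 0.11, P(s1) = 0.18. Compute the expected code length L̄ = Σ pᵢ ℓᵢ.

L̄ = Σ pᵢ·ℓᵢ = 0.21·3 + 0.16·3 + 0.13·2 + 0.21·2 + 0.11·3 + 0.18·3 = 2.66 bits/symbol.

2.66 bits/symbol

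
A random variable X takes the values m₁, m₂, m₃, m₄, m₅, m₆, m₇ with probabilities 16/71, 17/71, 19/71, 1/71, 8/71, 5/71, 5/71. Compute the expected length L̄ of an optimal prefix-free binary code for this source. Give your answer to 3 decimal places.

2.507 bits/symbol

Repeatedly combine the two least-probable nodes; the expected code length is the sum of the merged weights.
merge 1/71 + 5/71 → 6/71
merge 5/71 + 6/71 → 11/71
merge 8/71 + 11/71 → 19/71
merge 16/71 + 17/71 → 33/71
merge 19/71 + 19/71 → 38/71
merge 33/71 + 38/71 → 1
L = 6/71 + 11/71 + 19/71 + 33/71 + 38/71 + 1 = 178/71 ≈ 2.507 bits/symbol.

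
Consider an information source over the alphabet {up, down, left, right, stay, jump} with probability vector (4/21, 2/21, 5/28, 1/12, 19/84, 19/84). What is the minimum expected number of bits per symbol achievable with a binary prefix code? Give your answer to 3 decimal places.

Repeatedly combine the two least-probable nodes; the expected code length is the sum of the merged weights.
merge 1/12 + 2/21 → 5/28
merge 5/28 + 5/28 → 5/14
merge 4/21 + 19/84 → 5/12
merge 19/84 + 5/14 → 7/12
merge 5/12 + 7/12 → 1
L = 5/28 + 5/14 + 5/12 + 7/12 + 1 = 71/28 ≈ 2.536 bits/symbol.

2.536 bits/symbol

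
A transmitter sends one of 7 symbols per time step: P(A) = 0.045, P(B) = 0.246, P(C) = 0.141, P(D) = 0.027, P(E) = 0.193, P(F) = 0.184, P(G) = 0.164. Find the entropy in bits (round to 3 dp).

H = −Σ pᵢ log₂ pᵢ.
−0.045·log₂(0.045) = 0.2013
−0.246·log₂(0.246) = 0.4977
−0.141·log₂(0.141) = 0.3985
−0.027·log₂(0.027) = 0.1407
−0.193·log₂(0.193) = 0.4581
−0.184·log₂(0.184) = 0.4494
−0.164·log₂(0.164) = 0.4278
Sum ≈ 2.5734 → 2.573 bits.

2.573 bits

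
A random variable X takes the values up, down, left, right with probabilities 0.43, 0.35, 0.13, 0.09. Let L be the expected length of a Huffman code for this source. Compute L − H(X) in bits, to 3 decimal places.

Entropy H = −Σ p log₂ p ≈ 1.7490 bits.
Huffman merges: 9/100+13/100→11/50; 11/50+7/20→57/100; 43/100+57/100→1. L = 179/100 ≈ 1.7900.
L − H = 1.7900 − 1.7490 = 0.041 bits.

0.041 bits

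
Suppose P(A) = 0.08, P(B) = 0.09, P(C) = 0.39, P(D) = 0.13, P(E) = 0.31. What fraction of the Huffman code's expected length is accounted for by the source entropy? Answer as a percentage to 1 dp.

98.1%

Entropy H = −Σ p log₂ p ≈ 2.0404 bits.
Huffman merges: 2/25+9/100→17/100; 13/100+17/100→3/10; 3/10+31/100→61/100; 39/100+61/100→1. L = 52/25 ≈ 2.0800.
Efficiency = H/L = 2.0404/2.0800 = 98.1%.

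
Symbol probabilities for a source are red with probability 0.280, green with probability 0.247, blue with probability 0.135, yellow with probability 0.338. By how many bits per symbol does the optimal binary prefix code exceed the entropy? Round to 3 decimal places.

0.069 bits

Entropy H = −Σ p log₂ p ≈ 1.9315 bits.
Huffman merges: 27/200+247/1000→191/500; 7/25+169/500→309/500; 191/500+309/500→1. L = 2 ≈ 2.0000.
L − H = 2.0000 − 1.9315 = 0.069 bits.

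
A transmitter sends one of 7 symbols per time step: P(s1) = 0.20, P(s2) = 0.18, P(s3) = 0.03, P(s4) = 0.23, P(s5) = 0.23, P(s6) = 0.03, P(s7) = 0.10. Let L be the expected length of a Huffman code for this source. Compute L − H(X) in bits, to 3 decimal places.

Entropy H = −Σ p log₂ p ≈ 2.5208 bits.
Huffman merges: 3/100+3/100→3/50; 3/50+1/10→4/25; 4/25+9/50→17/50; 1/5+23/100→43/100; 23/100+17/50→57/100; 43/100+57/100→1. L = 64/25 ≈ 2.5600.
L − H = 2.5600 − 2.5208 = 0.039 bits.

0.039 bits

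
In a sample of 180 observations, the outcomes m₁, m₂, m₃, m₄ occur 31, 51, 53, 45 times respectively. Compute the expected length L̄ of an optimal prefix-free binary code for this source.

2 bits/symbol

Probabilities are the counts divided by 180.
Repeatedly combine the two least-probable nodes; the expected code length is the sum of the merged weights.
merge 31/180 + 1/4 → 19/45
merge 17/60 + 53/180 → 26/45
merge 19/45 + 26/45 → 1
L = 19/45 + 26/45 + 1 = 2 bits/symbol.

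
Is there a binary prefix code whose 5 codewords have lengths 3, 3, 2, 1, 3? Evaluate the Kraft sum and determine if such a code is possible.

1.125; no

With common denominator 2^3 = 8: Σ 2^(−ℓᵢ) = 1/8 + 1/8 + 2/8 + 4/8 + 1/8 = 9/8 = 1.125.
Kraft's inequality requires Σ ≤ 1; here Σ = 1.125 > 1, so no such prefix code exists.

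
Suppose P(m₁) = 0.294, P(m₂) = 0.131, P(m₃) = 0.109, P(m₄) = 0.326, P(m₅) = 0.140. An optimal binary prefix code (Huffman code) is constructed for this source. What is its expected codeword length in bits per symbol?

Repeatedly combine the two least-probable nodes; the expected code length is the sum of the merged weights.
merge 109/1000 + 131/1000 → 6/25
merge 7/50 + 6/25 → 19/50
merge 147/500 + 163/500 → 31/50
merge 19/50 + 31/50 → 1
L = 6/25 + 19/50 + 31/50 + 1 = 56/25 = 2.24 bits/symbol.

2.24 bits/symbol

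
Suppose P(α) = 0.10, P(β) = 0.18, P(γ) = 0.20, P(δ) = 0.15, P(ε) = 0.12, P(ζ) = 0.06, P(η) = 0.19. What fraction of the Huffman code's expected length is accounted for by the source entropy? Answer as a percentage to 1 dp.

98.1%

Entropy H = −Σ p log₂ p ≈ 2.7183 bits.
Huffman merges: 3/50+1/10→4/25; 3/25+3/20→27/100; 4/25+9/50→17/50; 19/100+1/5→39/100; 27/100+17/50→61/100; 39/100+61/100→1. L = 277/100 ≈ 2.7700.
Efficiency = H/L = 2.7183/2.7700 = 98.1%.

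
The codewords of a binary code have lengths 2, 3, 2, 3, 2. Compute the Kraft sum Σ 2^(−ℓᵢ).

1

With common denominator 2^3 = 8: Σ 2^(−ℓᵢ) = 2/8 + 1/8 + 2/8 + 1/8 + 2/8 = 8/8 = 1.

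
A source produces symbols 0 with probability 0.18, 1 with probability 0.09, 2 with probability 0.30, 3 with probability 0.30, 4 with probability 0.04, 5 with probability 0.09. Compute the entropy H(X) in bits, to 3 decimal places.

H = −Σ pᵢ log₂ pᵢ.
−0.18·log₂(0.18) = 0.4453
−0.09·log₂(0.09) = 0.3127
−0.30·log₂(0.30) = 0.5211
−0.30·log₂(0.30) = 0.5211
−0.04·log₂(0.04) = 0.1858
−0.09·log₂(0.09) = 0.3127
Sum ≈ 2.2985 → 2.299 bits.

2.299 bits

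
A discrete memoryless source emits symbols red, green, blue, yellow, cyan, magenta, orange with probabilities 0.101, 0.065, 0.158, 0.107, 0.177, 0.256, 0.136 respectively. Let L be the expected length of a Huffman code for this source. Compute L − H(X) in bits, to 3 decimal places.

Entropy H = −Σ p log₂ p ≈ 2.6929 bits.
Huffman merges: 13/200+101/1000→83/500; 107/1000+17/125→243/1000; 79/500+83/500→81/250; 177/1000+243/1000→21/50; 32/125+81/250→29/50; 21/50+29/50→1. L = 2733/1000 ≈ 2.7330.
L − H = 2.7330 − 2.6929 = 0.040 bits.

0.040 bits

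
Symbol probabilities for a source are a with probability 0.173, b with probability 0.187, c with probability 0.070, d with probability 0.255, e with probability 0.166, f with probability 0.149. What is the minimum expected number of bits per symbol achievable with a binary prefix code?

Repeatedly combine the two least-probable nodes; the expected code length is the sum of the merged weights.
merge 7/100 + 149/1000 → 219/1000
merge 83/500 + 173/1000 → 339/1000
merge 187/1000 + 219/1000 → 203/500
merge 51/200 + 339/1000 → 297/500
merge 203/500 + 297/500 → 1
L = 219/1000 + 339/1000 + 203/500 + 297/500 + 1 = 1279/500 = 2.558 bits/symbol.

2.558 bits/symbol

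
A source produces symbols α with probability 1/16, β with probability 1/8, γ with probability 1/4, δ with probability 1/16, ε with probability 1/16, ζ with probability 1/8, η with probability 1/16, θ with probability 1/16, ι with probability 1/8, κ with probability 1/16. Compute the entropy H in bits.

Each probability is a power of 1/2, so log₂(1/p) is an integer.
H = Σ p·log₂(1/p) = 1/16·4 + 1/8·3 + 1/4·2 + 1/16·4 + 1/16·4 + 1/8·3 + 1/16·4 + 1/16·4 + 1/8·3 + 1/16·4 = 3.125 bits.

3.125 bits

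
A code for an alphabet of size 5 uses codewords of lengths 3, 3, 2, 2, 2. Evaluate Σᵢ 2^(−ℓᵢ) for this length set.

1

With common denominator 2^3 = 8: Σ 2^(−ℓᵢ) = 1/8 + 1/8 + 2/8 + 2/8 + 2/8 = 8/8 = 1.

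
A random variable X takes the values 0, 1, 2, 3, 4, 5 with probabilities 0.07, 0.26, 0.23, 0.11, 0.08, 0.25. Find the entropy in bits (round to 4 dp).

2.4033 bits

H = −Σ pᵢ log₂ pᵢ.
−0.07·log₂(0.07) = 0.2686
−0.26·log₂(0.26) = 0.5053
−0.23·log₂(0.23) = 0.4877
−0.11·log₂(0.11) = 0.3503
−0.08·log₂(0.08) = 0.2915
−0.25·log₂(0.25) = 0.5000
Sum ≈ 2.4033 → 2.4033 bits.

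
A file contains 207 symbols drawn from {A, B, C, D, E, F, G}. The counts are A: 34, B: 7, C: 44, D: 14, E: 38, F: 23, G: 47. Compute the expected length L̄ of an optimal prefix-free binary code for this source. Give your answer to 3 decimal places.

2.662 bits/symbol

Probabilities are the counts divided by 207.
Repeatedly combine the two least-probable nodes; the expected code length is the sum of the merged weights.
merge 7/207 + 14/207 → 7/69
merge 7/69 + 1/9 → 44/207
merge 34/207 + 38/207 → 8/23
merge 44/207 + 44/207 → 88/207
merge 47/207 + 8/23 → 119/207
merge 88/207 + 119/207 → 1
L = 7/69 + 44/207 + 8/23 + 88/207 + 119/207 + 1 = 551/207 ≈ 2.662 bits/symbol.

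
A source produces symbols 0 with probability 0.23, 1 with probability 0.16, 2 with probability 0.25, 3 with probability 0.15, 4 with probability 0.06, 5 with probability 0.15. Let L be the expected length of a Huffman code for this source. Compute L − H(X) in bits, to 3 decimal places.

Entropy H = −Σ p log₂ p ≈ 2.4753 bits.
Huffman merges: 3/50+3/20→21/100; 3/20+4/25→31/100; 21/100+23/100→11/25; 1/4+31/100→14/25; 11/25+14/25→1. L = 63/25 ≈ 2.5200.
L − H = 2.5200 − 2.4753 = 0.045 bits.

0.045 bits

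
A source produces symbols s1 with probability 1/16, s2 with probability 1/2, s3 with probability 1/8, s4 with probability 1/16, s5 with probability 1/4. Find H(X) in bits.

Each probability is a power of 1/2, so log₂(1/p) is an integer.
H = Σ p·log₂(1/p) = 1/16·4 + 1/2·1 + 1/8·3 + 1/16·4 + 1/4·2 = 1.875 bits.

1.875 bits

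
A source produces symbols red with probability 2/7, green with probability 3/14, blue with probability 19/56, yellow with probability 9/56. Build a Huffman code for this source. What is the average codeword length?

Repeatedly combine the two least-probable nodes; the expected code length is the sum of the merged weights.
merge 9/56 + 3/14 → 3/8
merge 2/7 + 19/56 → 5/8
merge 3/8 + 5/8 → 1
L = 3/8 + 5/8 + 1 = 2 bits/symbol.

2 bits/symbol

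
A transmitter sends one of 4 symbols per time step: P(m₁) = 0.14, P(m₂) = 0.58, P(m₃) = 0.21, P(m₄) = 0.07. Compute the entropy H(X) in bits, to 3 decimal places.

H = −Σ pᵢ log₂ pᵢ.
−0.14·log₂(0.14) = 0.3971
−0.58·log₂(0.58) = 0.4558
−0.21·log₂(0.21) = 0.4728
−0.07·log₂(0.07) = 0.2686
Sum ≈ 1.5943 → 1.594 bits.

1.594 bits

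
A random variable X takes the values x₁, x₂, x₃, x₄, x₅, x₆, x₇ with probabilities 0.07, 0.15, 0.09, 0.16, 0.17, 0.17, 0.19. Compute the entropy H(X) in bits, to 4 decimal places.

2.7392 bits

H = −Σ pᵢ log₂ pᵢ.
−0.07·log₂(0.07) = 0.2686
−0.15·log₂(0.15) = 0.4105
−0.09·log₂(0.09) = 0.3127
−0.16·log₂(0.16) = 0.4230
−0.17·log₂(0.17) = 0.4346
−0.17·log₂(0.17) = 0.4346
−0.19·log₂(0.19) = 0.4552
Sum ≈ 2.7392 → 2.7392 bits.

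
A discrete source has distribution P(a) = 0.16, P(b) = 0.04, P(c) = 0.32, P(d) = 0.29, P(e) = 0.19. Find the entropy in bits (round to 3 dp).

H = −Σ pᵢ log₂ pᵢ.
−0.16·log₂(0.16) = 0.4230
−0.04·log₂(0.04) = 0.1858
−0.32·log₂(0.32) = 0.5260
−0.29·log₂(0.29) = 0.5179
−0.19·log₂(0.19) = 0.4552
Sum ≈ 2.1079 → 2.108 bits.

2.108 bits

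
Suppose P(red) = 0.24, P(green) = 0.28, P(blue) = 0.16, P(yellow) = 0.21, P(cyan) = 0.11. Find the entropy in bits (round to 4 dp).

2.2545 bits

H = −Σ pᵢ log₂ pᵢ.
−0.24·log₂(0.24) = 0.4941
−0.28·log₂(0.28) = 0.5142
−0.16·log₂(0.16) = 0.4230
−0.21·log₂(0.21) = 0.4728
−0.11·log₂(0.11) = 0.3503
Sum ≈ 2.2545 → 2.2545 bits.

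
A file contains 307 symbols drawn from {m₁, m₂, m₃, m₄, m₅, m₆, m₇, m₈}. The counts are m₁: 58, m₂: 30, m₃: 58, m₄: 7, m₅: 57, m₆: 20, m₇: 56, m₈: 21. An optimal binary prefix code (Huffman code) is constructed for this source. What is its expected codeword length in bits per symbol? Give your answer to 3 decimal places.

Probabilities are the counts divided by 307.
Repeatedly combine the two least-probable nodes; the expected code length is the sum of the merged weights.
merge 7/307 + 20/307 → 27/307
merge 21/307 + 27/307 → 48/307
merge 30/307 + 48/307 → 78/307
merge 56/307 + 57/307 → 113/307
merge 58/307 + 58/307 → 116/307
merge 78/307 + 113/307 → 191/307
merge 116/307 + 191/307 → 1
L = 27/307 + 48/307 + 78/307 + 113/307 + 116/307 + 191/307 + 1 = 880/307 ≈ 2.866 bits/symbol.

2.866 bits/symbol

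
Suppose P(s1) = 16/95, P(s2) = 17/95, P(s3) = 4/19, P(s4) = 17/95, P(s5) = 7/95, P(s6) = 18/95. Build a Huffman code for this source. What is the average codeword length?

2.6 bits/symbol

Repeatedly combine the two least-probable nodes; the expected code length is the sum of the merged weights.
merge 7/95 + 16/95 → 23/95
merge 17/95 + 17/95 → 34/95
merge 18/95 + 4/19 → 2/5
merge 23/95 + 34/95 → 3/5
merge 2/5 + 3/5 → 1
L = 23/95 + 34/95 + 2/5 + 3/5 + 1 = 13/5 = 2.6 bits/symbol.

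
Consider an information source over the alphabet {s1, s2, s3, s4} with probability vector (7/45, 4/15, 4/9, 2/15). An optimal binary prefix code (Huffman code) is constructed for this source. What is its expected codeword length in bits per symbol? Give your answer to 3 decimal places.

Repeatedly combine the two least-probable nodes; the expected code length is the sum of the merged weights.
merge 2/15 + 7/45 → 13/45
merge 4/15 + 13/45 → 5/9
merge 4/9 + 5/9 → 1
L = 13/45 + 5/9 + 1 = 83/45 ≈ 1.844 bits/symbol.

1.844 bits/symbol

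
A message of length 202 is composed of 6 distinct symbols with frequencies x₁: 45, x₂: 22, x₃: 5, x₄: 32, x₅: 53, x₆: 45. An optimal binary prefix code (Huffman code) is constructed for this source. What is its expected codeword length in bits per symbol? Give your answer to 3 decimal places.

Probabilities are the counts divided by 202.
Repeatedly combine the two least-probable nodes; the expected code length is the sum of the merged weights.
merge 5/202 + 11/101 → 27/202
merge 27/202 + 16/101 → 59/202
merge 45/202 + 45/202 → 45/101
merge 53/202 + 59/202 → 56/101
merge 45/101 + 56/101 → 1
L = 27/202 + 59/202 + 45/101 + 56/101 + 1 = 245/101 ≈ 2.426 bits/symbol.

2.426 bits/symbol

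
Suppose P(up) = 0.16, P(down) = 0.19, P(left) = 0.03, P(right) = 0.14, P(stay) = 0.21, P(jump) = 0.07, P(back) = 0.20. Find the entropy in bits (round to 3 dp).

H = −Σ pᵢ log₂ pᵢ.
−0.16·log₂(0.16) = 0.4230
−0.19·log₂(0.19) = 0.4552
−0.03·log₂(0.03) = 0.1518
−0.14·log₂(0.14) = 0.3971
−0.21·log₂(0.21) = 0.4728
−0.07·log₂(0.07) = 0.2686
−0.20·log₂(0.20) = 0.4644
Sum ≈ 2.6329 → 2.633 bits.

2.633 bits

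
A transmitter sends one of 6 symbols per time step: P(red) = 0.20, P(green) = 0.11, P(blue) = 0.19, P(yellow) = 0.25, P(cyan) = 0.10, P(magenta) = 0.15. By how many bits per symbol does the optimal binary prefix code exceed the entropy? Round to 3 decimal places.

Entropy H = −Σ p log₂ p ≈ 2.5126 bits.
Huffman merges: 1/10+11/100→21/100; 3/20+19/100→17/50; 1/5+21/100→41/100; 1/4+17/50→59/100; 41/100+59/100→1. L = 51/20 ≈ 2.5500.
L − H = 2.5500 − 2.5126 = 0.037 bits.

0.037 bits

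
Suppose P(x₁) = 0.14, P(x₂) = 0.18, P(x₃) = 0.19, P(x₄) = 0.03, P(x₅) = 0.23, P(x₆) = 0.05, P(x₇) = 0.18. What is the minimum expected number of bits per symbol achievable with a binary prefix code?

Repeatedly combine the two least-probable nodes; the expected code length is the sum of the merged weights.
merge 3/100 + 1/20 → 2/25
merge 2/25 + 7/50 → 11/50
merge 9/50 + 9/50 → 9/25
merge 19/100 + 11/50 → 41/100
merge 23/100 + 9/25 → 59/100
merge 41/100 + 59/100 → 1
L = 2/25 + 11/50 + 9/25 + 41/100 + 59/100 + 1 = 133/50 = 2.66 bits/symbol.

2.66 bits/symbol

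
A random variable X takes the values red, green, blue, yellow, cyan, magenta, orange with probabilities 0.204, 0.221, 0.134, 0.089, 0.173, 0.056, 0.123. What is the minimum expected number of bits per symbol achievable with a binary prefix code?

2.72 bits/symbol

Repeatedly combine the two least-probable nodes; the expected code length is the sum of the merged weights.
merge 7/125 + 89/1000 → 29/200
merge 123/1000 + 67/500 → 257/1000
merge 29/200 + 173/1000 → 159/500
merge 51/250 + 221/1000 → 17/40
merge 257/1000 + 159/500 → 23/40
merge 17/40 + 23/40 → 1
L = 29/200 + 257/1000 + 159/500 + 17/40 + 23/40 + 1 = 68/25 = 2.72 bits/symbol.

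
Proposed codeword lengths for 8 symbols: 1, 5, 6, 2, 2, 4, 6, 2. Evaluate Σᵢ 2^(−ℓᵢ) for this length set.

With common denominator 2^6 = 64: Σ 2^(−ℓᵢ) = 32/64 + 2/64 + 1/64 + 16/64 + 16/64 + 4/64 + 1/64 + 16/64 = 88/64 = 1.375.

1.375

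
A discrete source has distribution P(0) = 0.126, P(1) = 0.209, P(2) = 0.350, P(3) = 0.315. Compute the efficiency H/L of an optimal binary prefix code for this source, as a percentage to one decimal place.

Entropy H = −Σ p log₂ p ≈ 1.9036 bits.
Huffman merges: 63/500+209/1000→67/200; 63/200+67/200→13/20; 7/20+13/20→1. L = 397/200 ≈ 1.9850.
Efficiency = H/L = 1.9036/1.9850 = 95.9%.

95.9%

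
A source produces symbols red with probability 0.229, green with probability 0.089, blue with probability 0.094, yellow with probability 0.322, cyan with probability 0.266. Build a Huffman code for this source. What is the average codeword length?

2.183 bits/symbol

Repeatedly combine the two least-probable nodes; the expected code length is the sum of the merged weights.
merge 89/1000 + 47/500 → 183/1000
merge 183/1000 + 229/1000 → 103/250
merge 133/500 + 161/500 → 147/250
merge 103/250 + 147/250 → 1
L = 183/1000 + 103/250 + 147/250 + 1 = 2183/1000 = 2.183 bits/symbol.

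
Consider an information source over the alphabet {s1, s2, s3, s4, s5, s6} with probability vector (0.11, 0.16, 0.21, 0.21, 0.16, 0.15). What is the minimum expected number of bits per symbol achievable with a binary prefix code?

Repeatedly combine the two least-probable nodes; the expected code length is the sum of the merged weights.
merge 11/100 + 3/20 → 13/50
merge 4/25 + 4/25 → 8/25
merge 21/100 + 21/100 → 21/50
merge 13/50 + 8/25 → 29/50
merge 21/50 + 29/50 → 1
L = 13/50 + 8/25 + 21/50 + 29/50 + 1 = 129/50 = 2.58 bits/symbol.

2.58 bits/symbol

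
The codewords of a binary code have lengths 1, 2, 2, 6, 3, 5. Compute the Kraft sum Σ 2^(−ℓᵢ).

1.171875

With common denominator 2^6 = 64: Σ 2^(−ℓᵢ) = 32/64 + 16/64 + 16/64 + 1/64 + 8/64 + 2/64 = 75/64 = 1.171875.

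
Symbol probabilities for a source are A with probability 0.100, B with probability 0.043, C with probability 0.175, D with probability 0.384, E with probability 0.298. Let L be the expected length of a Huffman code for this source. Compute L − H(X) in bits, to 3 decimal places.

0.059 bits

Entropy H = −Σ p log₂ p ≈ 2.0182 bits.
Huffman merges: 43/1000+1/10→143/1000; 143/1000+7/40→159/500; 149/500+159/500→77/125; 48/125+77/125→1. L = 2077/1000 ≈ 2.0770.
L − H = 2.0770 − 2.0182 = 0.059 bits.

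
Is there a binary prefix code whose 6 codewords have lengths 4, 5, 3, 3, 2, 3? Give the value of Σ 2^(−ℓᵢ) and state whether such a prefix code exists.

0.71875; yes

With common denominator 2^5 = 32: Σ 2^(−ℓᵢ) = 2/32 + 1/32 + 4/32 + 4/32 + 8/32 + 4/32 = 23/32 = 0.71875.
Kraft's inequality requires Σ ≤ 1; here Σ = 0.71875 ≤ 1, so such a prefix code exists.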